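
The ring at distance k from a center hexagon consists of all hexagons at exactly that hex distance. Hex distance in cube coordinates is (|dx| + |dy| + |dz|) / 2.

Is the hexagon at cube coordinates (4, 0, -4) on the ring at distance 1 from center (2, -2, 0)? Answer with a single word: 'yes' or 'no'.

|px - cx| = |4 - 2| = 2
|py - cy| = |0 - (-2)| = 2
|pz - cz| = |-4 - 0| = 4
distance = (2+2+4)/2 = 8/2 = 4
radius = 1; distance != radius -> no

Answer: no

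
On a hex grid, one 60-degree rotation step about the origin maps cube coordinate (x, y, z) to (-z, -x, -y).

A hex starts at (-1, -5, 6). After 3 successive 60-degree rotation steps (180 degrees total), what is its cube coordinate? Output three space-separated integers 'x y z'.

Start: (-1, -5, 6)
Step 1: (-1, -5, 6) -> (-(6), -(-1), -(-5)) = (-6, 1, 5)
Step 2: (-6, 1, 5) -> (-(5), -(-6), -(1)) = (-5, 6, -1)
Step 3: (-5, 6, -1) -> (-(-1), -(-5), -(6)) = (1, 5, -6)

Answer: 1 5 -6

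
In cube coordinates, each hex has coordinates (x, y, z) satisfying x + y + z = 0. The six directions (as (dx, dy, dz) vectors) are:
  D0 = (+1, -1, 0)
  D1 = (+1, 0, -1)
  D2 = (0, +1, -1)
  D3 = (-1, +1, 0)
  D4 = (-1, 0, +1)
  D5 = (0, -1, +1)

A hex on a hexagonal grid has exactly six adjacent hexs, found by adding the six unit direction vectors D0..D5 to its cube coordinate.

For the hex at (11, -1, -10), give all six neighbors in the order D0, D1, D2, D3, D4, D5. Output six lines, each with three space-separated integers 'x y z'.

Answer: 12 -2 -10
12 -1 -11
11 0 -11
10 0 -10
10 -1 -9
11 -2 -9

Derivation:
Center: (11, -1, -10). Add each direction:
  D0: (11, -1, -10) + (1, -1, 0) = (12, -2, -10)
  D1: (11, -1, -10) + (1, 0, -1) = (12, -1, -11)
  D2: (11, -1, -10) + (0, 1, -1) = (11, 0, -11)
  D3: (11, -1, -10) + (-1, 1, 0) = (10, 0, -10)
  D4: (11, -1, -10) + (-1, 0, 1) = (10, -1, -9)
  D5: (11, -1, -10) + (0, -1, 1) = (11, -2, -9)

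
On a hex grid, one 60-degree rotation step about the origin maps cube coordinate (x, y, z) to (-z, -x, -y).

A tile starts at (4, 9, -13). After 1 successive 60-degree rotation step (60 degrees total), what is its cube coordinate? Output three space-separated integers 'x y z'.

Answer: 13 -4 -9

Derivation:
Start: (4, 9, -13)
Step 1: (4, 9, -13) -> (-(-13), -(4), -(9)) = (13, -4, -9)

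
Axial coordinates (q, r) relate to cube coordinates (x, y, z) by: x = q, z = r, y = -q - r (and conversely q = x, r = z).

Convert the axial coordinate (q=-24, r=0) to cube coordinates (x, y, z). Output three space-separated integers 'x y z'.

x = q = -24
z = r = 0
y = -x - z = -(-24) - (0) = 24

Answer: -24 24 0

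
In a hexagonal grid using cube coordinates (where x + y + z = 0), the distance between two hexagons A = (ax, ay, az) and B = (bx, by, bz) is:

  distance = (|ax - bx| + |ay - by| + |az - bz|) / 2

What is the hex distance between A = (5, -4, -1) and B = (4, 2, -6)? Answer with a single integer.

|ax - bx| = |5 - 4| = 1
|ay - by| = |-4 - 2| = 6
|az - bz| = |-1 - (-6)| = 5
distance = (1 + 6 + 5) / 2 = 12 / 2 = 6

Answer: 6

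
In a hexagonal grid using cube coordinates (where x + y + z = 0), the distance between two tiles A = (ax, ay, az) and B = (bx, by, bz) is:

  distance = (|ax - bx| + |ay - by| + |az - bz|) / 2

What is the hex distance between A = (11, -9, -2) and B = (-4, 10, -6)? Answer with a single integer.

Answer: 19

Derivation:
|ax - bx| = |11 - (-4)| = 15
|ay - by| = |-9 - 10| = 19
|az - bz| = |-2 - (-6)| = 4
distance = (15 + 19 + 4) / 2 = 38 / 2 = 19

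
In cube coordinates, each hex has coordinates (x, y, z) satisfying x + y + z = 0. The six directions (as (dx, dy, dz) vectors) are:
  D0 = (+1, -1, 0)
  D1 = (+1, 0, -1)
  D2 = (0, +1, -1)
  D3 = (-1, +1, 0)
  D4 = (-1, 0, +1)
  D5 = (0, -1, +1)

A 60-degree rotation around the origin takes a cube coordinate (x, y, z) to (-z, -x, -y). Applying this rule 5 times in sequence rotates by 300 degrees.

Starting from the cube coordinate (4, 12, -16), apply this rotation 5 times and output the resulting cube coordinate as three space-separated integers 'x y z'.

Start: (4, 12, -16)
Step 1: (4, 12, -16) -> (-(-16), -(4), -(12)) = (16, -4, -12)
Step 2: (16, -4, -12) -> (-(-12), -(16), -(-4)) = (12, -16, 4)
Step 3: (12, -16, 4) -> (-(4), -(12), -(-16)) = (-4, -12, 16)
Step 4: (-4, -12, 16) -> (-(16), -(-4), -(-12)) = (-16, 4, 12)
Step 5: (-16, 4, 12) -> (-(12), -(-16), -(4)) = (-12, 16, -4)

Answer: -12 16 -4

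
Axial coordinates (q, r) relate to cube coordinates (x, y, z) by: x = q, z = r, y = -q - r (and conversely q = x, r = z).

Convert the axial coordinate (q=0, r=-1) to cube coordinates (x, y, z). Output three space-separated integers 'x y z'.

Answer: 0 1 -1

Derivation:
x = q = 0
z = r = -1
y = -x - z = -(0) - (-1) = 1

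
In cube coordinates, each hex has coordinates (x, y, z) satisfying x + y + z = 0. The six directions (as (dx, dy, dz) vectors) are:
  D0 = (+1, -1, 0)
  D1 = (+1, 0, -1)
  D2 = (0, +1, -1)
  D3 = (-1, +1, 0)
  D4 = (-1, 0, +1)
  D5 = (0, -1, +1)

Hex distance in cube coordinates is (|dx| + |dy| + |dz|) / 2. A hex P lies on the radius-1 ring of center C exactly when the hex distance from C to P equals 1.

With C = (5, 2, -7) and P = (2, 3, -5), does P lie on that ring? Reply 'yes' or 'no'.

|px - cx| = |2 - 5| = 3
|py - cy| = |3 - 2| = 1
|pz - cz| = |-5 - (-7)| = 2
distance = (3+1+2)/2 = 6/2 = 3
radius = 1; distance != radius -> no

Answer: no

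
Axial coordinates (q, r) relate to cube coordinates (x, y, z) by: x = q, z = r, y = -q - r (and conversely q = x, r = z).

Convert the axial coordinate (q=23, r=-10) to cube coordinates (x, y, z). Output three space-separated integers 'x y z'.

x = q = 23
z = r = -10
y = -x - z = -(23) - (-10) = -13

Answer: 23 -13 -10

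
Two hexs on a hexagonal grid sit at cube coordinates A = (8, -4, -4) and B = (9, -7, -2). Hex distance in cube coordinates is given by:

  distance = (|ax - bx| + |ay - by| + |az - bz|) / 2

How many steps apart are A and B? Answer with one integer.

|ax - bx| = |8 - 9| = 1
|ay - by| = |-4 - (-7)| = 3
|az - bz| = |-4 - (-2)| = 2
distance = (1 + 3 + 2) / 2 = 6 / 2 = 3

Answer: 3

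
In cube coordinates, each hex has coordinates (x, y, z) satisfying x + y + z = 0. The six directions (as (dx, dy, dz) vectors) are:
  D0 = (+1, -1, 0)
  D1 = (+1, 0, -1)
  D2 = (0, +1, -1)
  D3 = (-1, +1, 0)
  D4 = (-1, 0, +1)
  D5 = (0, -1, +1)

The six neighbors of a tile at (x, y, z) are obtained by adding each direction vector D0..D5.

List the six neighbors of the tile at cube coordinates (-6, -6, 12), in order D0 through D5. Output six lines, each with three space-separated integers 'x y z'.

Answer: -5 -7 12
-5 -6 11
-6 -5 11
-7 -5 12
-7 -6 13
-6 -7 13

Derivation:
Center: (-6, -6, 12). Add each direction:
  D0: (-6, -6, 12) + (1, -1, 0) = (-5, -7, 12)
  D1: (-6, -6, 12) + (1, 0, -1) = (-5, -6, 11)
  D2: (-6, -6, 12) + (0, 1, -1) = (-6, -5, 11)
  D3: (-6, -6, 12) + (-1, 1, 0) = (-7, -5, 12)
  D4: (-6, -6, 12) + (-1, 0, 1) = (-7, -6, 13)
  D5: (-6, -6, 12) + (0, -1, 1) = (-6, -7, 13)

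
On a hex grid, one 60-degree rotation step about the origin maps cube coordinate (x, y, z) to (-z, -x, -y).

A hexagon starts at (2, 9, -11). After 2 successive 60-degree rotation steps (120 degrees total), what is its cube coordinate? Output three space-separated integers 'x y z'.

Start: (2, 9, -11)
Step 1: (2, 9, -11) -> (-(-11), -(2), -(9)) = (11, -2, -9)
Step 2: (11, -2, -9) -> (-(-9), -(11), -(-2)) = (9, -11, 2)

Answer: 9 -11 2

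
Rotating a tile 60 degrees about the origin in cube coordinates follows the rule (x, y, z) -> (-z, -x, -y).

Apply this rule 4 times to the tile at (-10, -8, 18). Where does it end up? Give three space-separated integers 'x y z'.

Answer: 18 -10 -8

Derivation:
Start: (-10, -8, 18)
Step 1: (-10, -8, 18) -> (-(18), -(-10), -(-8)) = (-18, 10, 8)
Step 2: (-18, 10, 8) -> (-(8), -(-18), -(10)) = (-8, 18, -10)
Step 3: (-8, 18, -10) -> (-(-10), -(-8), -(18)) = (10, 8, -18)
Step 4: (10, 8, -18) -> (-(-18), -(10), -(8)) = (18, -10, -8)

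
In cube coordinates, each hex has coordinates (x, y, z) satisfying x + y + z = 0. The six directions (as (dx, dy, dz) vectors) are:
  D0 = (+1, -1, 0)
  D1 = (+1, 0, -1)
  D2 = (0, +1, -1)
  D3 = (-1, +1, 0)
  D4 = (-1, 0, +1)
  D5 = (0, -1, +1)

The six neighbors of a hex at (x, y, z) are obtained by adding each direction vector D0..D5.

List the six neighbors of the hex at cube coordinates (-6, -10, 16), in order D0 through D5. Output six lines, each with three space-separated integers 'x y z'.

Answer: -5 -11 16
-5 -10 15
-6 -9 15
-7 -9 16
-7 -10 17
-6 -11 17

Derivation:
Center: (-6, -10, 16). Add each direction:
  D0: (-6, -10, 16) + (1, -1, 0) = (-5, -11, 16)
  D1: (-6, -10, 16) + (1, 0, -1) = (-5, -10, 15)
  D2: (-6, -10, 16) + (0, 1, -1) = (-6, -9, 15)
  D3: (-6, -10, 16) + (-1, 1, 0) = (-7, -9, 16)
  D4: (-6, -10, 16) + (-1, 0, 1) = (-7, -10, 17)
  D5: (-6, -10, 16) + (0, -1, 1) = (-6, -11, 17)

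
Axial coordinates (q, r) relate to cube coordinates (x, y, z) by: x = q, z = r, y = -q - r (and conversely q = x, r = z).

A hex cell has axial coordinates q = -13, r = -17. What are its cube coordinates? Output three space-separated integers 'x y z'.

Answer: -13 30 -17

Derivation:
x = q = -13
z = r = -17
y = -x - z = -(-13) - (-17) = 30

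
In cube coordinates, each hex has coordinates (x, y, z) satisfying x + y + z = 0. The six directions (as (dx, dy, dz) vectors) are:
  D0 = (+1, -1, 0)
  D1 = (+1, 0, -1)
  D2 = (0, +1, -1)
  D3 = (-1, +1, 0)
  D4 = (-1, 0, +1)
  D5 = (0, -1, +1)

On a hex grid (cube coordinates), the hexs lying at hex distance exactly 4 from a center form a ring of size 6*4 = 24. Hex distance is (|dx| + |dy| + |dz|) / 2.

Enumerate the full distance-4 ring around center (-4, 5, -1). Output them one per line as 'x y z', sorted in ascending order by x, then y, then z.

Answer: -8 5 3
-8 6 2
-8 7 1
-8 8 0
-8 9 -1
-7 4 3
-7 9 -2
-6 3 3
-6 9 -3
-5 2 3
-5 9 -4
-4 1 3
-4 9 -5
-3 1 2
-3 8 -5
-2 1 1
-2 7 -5
-1 1 0
-1 6 -5
0 1 -1
0 2 -2
0 3 -3
0 4 -4
0 5 -5

Derivation:
Walk ring at distance 4 from (-4, 5, -1):
Start at center + D4*4 = (-8, 5, 3)
  hex 0: (-8, 5, 3)
  hex 1: (-7, 4, 3)
  hex 2: (-6, 3, 3)
  hex 3: (-5, 2, 3)
  hex 4: (-4, 1, 3)
  hex 5: (-3, 1, 2)
  hex 6: (-2, 1, 1)
  hex 7: (-1, 1, 0)
  hex 8: (0, 1, -1)
  hex 9: (0, 2, -2)
  hex 10: (0, 3, -3)
  hex 11: (0, 4, -4)
  hex 12: (0, 5, -5)
  hex 13: (-1, 6, -5)
  hex 14: (-2, 7, -5)
  hex 15: (-3, 8, -5)
  hex 16: (-4, 9, -5)
  hex 17: (-5, 9, -4)
  hex 18: (-6, 9, -3)
  hex 19: (-7, 9, -2)
  hex 20: (-8, 9, -1)
  hex 21: (-8, 8, 0)
  hex 22: (-8, 7, 1)
  hex 23: (-8, 6, 2)
Sorted: 24 hexes.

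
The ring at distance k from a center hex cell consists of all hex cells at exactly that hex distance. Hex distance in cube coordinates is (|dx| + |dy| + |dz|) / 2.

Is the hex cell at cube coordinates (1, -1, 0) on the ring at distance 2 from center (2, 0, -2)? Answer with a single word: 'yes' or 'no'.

|px - cx| = |1 - 2| = 1
|py - cy| = |-1 - 0| = 1
|pz - cz| = |0 - (-2)| = 2
distance = (1+1+2)/2 = 4/2 = 2
radius = 2; distance == radius -> yes

Answer: yes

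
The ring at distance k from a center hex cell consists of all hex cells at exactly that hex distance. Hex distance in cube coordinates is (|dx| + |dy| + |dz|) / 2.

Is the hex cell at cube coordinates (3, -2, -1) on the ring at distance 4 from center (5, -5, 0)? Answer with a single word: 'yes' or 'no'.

Answer: no

Derivation:
|px - cx| = |3 - 5| = 2
|py - cy| = |-2 - (-5)| = 3
|pz - cz| = |-1 - 0| = 1
distance = (2+3+1)/2 = 6/2 = 3
radius = 4; distance != radius -> no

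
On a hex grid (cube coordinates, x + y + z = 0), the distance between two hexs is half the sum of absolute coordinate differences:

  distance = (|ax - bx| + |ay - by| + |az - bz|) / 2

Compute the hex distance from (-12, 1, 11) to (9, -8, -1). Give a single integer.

Answer: 21

Derivation:
|ax - bx| = |-12 - 9| = 21
|ay - by| = |1 - (-8)| = 9
|az - bz| = |11 - (-1)| = 12
distance = (21 + 9 + 12) / 2 = 42 / 2 = 21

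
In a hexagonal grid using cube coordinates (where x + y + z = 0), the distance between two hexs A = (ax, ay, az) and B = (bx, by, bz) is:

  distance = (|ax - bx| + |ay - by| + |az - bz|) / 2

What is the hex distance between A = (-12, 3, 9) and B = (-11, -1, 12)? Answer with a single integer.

Answer: 4

Derivation:
|ax - bx| = |-12 - (-11)| = 1
|ay - by| = |3 - (-1)| = 4
|az - bz| = |9 - 12| = 3
distance = (1 + 4 + 3) / 2 = 8 / 2 = 4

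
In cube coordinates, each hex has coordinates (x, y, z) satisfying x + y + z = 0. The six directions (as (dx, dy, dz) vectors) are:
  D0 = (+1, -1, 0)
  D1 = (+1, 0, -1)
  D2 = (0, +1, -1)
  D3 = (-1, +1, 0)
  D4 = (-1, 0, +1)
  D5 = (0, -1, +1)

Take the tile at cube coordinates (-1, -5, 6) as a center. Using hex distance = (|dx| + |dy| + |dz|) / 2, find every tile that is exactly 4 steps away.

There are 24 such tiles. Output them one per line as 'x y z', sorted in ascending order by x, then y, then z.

Answer: -5 -5 10
-5 -4 9
-5 -3 8
-5 -2 7
-5 -1 6
-4 -6 10
-4 -1 5
-3 -7 10
-3 -1 4
-2 -8 10
-2 -1 3
-1 -9 10
-1 -1 2
0 -9 9
0 -2 2
1 -9 8
1 -3 2
2 -9 7
2 -4 2
3 -9 6
3 -8 5
3 -7 4
3 -6 3
3 -5 2

Derivation:
Walk ring at distance 4 from (-1, -5, 6):
Start at center + D4*4 = (-5, -5, 10)
  hex 0: (-5, -5, 10)
  hex 1: (-4, -6, 10)
  hex 2: (-3, -7, 10)
  hex 3: (-2, -8, 10)
  hex 4: (-1, -9, 10)
  hex 5: (0, -9, 9)
  hex 6: (1, -9, 8)
  hex 7: (2, -9, 7)
  hex 8: (3, -9, 6)
  hex 9: (3, -8, 5)
  hex 10: (3, -7, 4)
  hex 11: (3, -6, 3)
  hex 12: (3, -5, 2)
  hex 13: (2, -4, 2)
  hex 14: (1, -3, 2)
  hex 15: (0, -2, 2)
  hex 16: (-1, -1, 2)
  hex 17: (-2, -1, 3)
  hex 18: (-3, -1, 4)
  hex 19: (-4, -1, 5)
  hex 20: (-5, -1, 6)
  hex 21: (-5, -2, 7)
  hex 22: (-5, -3, 8)
  hex 23: (-5, -4, 9)
Sorted: 24 hexes.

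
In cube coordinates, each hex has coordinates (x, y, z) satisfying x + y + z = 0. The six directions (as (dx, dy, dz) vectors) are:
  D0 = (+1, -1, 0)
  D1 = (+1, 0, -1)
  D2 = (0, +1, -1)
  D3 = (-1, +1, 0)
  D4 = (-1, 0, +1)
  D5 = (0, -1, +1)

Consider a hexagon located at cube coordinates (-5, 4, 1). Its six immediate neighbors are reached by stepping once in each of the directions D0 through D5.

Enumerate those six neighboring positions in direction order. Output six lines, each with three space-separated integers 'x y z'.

Center: (-5, 4, 1). Add each direction:
  D0: (-5, 4, 1) + (1, -1, 0) = (-4, 3, 1)
  D1: (-5, 4, 1) + (1, 0, -1) = (-4, 4, 0)
  D2: (-5, 4, 1) + (0, 1, -1) = (-5, 5, 0)
  D3: (-5, 4, 1) + (-1, 1, 0) = (-6, 5, 1)
  D4: (-5, 4, 1) + (-1, 0, 1) = (-6, 4, 2)
  D5: (-5, 4, 1) + (0, -1, 1) = (-5, 3, 2)

Answer: -4 3 1
-4 4 0
-5 5 0
-6 5 1
-6 4 2
-5 3 2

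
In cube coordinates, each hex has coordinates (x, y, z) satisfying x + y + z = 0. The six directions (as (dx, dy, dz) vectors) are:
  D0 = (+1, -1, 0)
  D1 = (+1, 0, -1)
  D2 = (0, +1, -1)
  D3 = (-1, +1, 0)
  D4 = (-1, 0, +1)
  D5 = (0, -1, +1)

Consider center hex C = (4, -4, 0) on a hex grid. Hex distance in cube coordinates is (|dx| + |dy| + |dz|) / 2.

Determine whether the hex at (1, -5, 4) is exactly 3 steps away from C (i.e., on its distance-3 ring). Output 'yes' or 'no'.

|px - cx| = |1 - 4| = 3
|py - cy| = |-5 - (-4)| = 1
|pz - cz| = |4 - 0| = 4
distance = (3+1+4)/2 = 8/2 = 4
radius = 3; distance != radius -> no

Answer: no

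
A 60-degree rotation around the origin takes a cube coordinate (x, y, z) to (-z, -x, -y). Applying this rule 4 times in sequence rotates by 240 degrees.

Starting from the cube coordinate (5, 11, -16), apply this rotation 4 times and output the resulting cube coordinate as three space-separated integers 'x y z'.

Start: (5, 11, -16)
Step 1: (5, 11, -16) -> (-(-16), -(5), -(11)) = (16, -5, -11)
Step 2: (16, -5, -11) -> (-(-11), -(16), -(-5)) = (11, -16, 5)
Step 3: (11, -16, 5) -> (-(5), -(11), -(-16)) = (-5, -11, 16)
Step 4: (-5, -11, 16) -> (-(16), -(-5), -(-11)) = (-16, 5, 11)

Answer: -16 5 11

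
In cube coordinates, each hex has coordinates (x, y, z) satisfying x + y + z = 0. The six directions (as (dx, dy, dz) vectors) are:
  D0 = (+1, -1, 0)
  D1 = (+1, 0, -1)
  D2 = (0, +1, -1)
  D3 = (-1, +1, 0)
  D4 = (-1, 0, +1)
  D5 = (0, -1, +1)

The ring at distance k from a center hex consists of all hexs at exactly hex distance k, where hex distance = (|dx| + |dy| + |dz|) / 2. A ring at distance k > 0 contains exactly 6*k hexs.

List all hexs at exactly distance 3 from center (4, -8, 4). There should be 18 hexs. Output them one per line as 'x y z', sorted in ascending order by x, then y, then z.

Walk ring at distance 3 from (4, -8, 4):
Start at center + D4*3 = (1, -8, 7)
  hex 0: (1, -8, 7)
  hex 1: (2, -9, 7)
  hex 2: (3, -10, 7)
  hex 3: (4, -11, 7)
  hex 4: (5, -11, 6)
  hex 5: (6, -11, 5)
  hex 6: (7, -11, 4)
  hex 7: (7, -10, 3)
  hex 8: (7, -9, 2)
  hex 9: (7, -8, 1)
  hex 10: (6, -7, 1)
  hex 11: (5, -6, 1)
  hex 12: (4, -5, 1)
  hex 13: (3, -5, 2)
  hex 14: (2, -5, 3)
  hex 15: (1, -5, 4)
  hex 16: (1, -6, 5)
  hex 17: (1, -7, 6)
Sorted: 18 hexes.

Answer: 1 -8 7
1 -7 6
1 -6 5
1 -5 4
2 -9 7
2 -5 3
3 -10 7
3 -5 2
4 -11 7
4 -5 1
5 -11 6
5 -6 1
6 -11 5
6 -7 1
7 -11 4
7 -10 3
7 -9 2
7 -8 1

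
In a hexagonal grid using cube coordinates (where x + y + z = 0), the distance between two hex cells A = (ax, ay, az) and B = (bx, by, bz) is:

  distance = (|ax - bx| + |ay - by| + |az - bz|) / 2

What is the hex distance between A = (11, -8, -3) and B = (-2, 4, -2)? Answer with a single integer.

|ax - bx| = |11 - (-2)| = 13
|ay - by| = |-8 - 4| = 12
|az - bz| = |-3 - (-2)| = 1
distance = (13 + 12 + 1) / 2 = 26 / 2 = 13

Answer: 13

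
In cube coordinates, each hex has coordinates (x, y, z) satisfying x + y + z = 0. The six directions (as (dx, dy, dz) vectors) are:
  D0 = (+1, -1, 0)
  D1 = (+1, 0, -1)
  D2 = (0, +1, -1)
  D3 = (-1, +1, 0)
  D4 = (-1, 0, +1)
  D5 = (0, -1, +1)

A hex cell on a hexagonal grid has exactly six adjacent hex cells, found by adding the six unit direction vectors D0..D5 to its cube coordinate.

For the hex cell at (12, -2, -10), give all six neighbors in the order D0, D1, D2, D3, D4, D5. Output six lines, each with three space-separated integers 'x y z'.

Center: (12, -2, -10). Add each direction:
  D0: (12, -2, -10) + (1, -1, 0) = (13, -3, -10)
  D1: (12, -2, -10) + (1, 0, -1) = (13, -2, -11)
  D2: (12, -2, -10) + (0, 1, -1) = (12, -1, -11)
  D3: (12, -2, -10) + (-1, 1, 0) = (11, -1, -10)
  D4: (12, -2, -10) + (-1, 0, 1) = (11, -2, -9)
  D5: (12, -2, -10) + (0, -1, 1) = (12, -3, -9)

Answer: 13 -3 -10
13 -2 -11
12 -1 -11
11 -1 -10
11 -2 -9
12 -3 -9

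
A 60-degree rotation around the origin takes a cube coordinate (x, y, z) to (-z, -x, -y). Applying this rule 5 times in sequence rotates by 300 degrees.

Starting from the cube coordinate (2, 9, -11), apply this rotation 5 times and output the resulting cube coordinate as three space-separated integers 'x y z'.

Answer: -9 11 -2

Derivation:
Start: (2, 9, -11)
Step 1: (2, 9, -11) -> (-(-11), -(2), -(9)) = (11, -2, -9)
Step 2: (11, -2, -9) -> (-(-9), -(11), -(-2)) = (9, -11, 2)
Step 3: (9, -11, 2) -> (-(2), -(9), -(-11)) = (-2, -9, 11)
Step 4: (-2, -9, 11) -> (-(11), -(-2), -(-9)) = (-11, 2, 9)
Step 5: (-11, 2, 9) -> (-(9), -(-11), -(2)) = (-9, 11, -2)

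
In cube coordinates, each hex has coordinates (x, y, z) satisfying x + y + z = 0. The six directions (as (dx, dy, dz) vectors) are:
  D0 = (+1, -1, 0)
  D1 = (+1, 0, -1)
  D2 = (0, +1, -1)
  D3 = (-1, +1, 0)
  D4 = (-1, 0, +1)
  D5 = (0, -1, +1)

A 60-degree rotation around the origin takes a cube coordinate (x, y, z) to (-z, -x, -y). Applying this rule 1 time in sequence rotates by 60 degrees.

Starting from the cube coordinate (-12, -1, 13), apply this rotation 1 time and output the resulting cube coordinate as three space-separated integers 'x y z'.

Answer: -13 12 1

Derivation:
Start: (-12, -1, 13)
Step 1: (-12, -1, 13) -> (-(13), -(-12), -(-1)) = (-13, 12, 1)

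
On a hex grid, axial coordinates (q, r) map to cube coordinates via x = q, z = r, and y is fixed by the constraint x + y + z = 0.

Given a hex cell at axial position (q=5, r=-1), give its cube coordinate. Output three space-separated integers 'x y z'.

Answer: 5 -4 -1

Derivation:
x = q = 5
z = r = -1
y = -x - z = -(5) - (-1) = -4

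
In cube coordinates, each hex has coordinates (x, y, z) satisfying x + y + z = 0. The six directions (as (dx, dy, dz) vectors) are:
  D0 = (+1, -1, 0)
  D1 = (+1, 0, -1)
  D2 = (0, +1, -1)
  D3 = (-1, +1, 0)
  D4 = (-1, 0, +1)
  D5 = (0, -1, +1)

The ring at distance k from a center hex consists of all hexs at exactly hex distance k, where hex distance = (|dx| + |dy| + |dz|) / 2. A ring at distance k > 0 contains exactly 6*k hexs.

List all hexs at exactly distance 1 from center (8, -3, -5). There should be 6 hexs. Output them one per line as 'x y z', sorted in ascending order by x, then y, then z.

Walk ring at distance 1 from (8, -3, -5):
Start at center + D4*1 = (7, -3, -4)
  hex 0: (7, -3, -4)
  hex 1: (8, -4, -4)
  hex 2: (9, -4, -5)
  hex 3: (9, -3, -6)
  hex 4: (8, -2, -6)
  hex 5: (7, -2, -5)
Sorted: 6 hexes.

Answer: 7 -3 -4
7 -2 -5
8 -4 -4
8 -2 -6
9 -4 -5
9 -3 -6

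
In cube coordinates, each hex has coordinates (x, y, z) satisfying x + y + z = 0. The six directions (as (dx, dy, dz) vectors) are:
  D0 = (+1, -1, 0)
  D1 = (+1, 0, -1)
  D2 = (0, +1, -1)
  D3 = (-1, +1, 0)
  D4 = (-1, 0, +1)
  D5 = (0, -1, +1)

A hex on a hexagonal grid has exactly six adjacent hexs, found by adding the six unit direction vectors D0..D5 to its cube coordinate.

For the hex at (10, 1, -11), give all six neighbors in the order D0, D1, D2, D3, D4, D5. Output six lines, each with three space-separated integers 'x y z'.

Answer: 11 0 -11
11 1 -12
10 2 -12
9 2 -11
9 1 -10
10 0 -10

Derivation:
Center: (10, 1, -11). Add each direction:
  D0: (10, 1, -11) + (1, -1, 0) = (11, 0, -11)
  D1: (10, 1, -11) + (1, 0, -1) = (11, 1, -12)
  D2: (10, 1, -11) + (0, 1, -1) = (10, 2, -12)
  D3: (10, 1, -11) + (-1, 1, 0) = (9, 2, -11)
  D4: (10, 1, -11) + (-1, 0, 1) = (9, 1, -10)
  D5: (10, 1, -11) + (0, -1, 1) = (10, 0, -10)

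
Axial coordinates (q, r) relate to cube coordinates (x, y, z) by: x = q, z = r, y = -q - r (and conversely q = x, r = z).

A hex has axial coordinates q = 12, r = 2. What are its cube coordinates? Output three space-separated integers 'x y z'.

x = q = 12
z = r = 2
y = -x - z = -(12) - (2) = -14

Answer: 12 -14 2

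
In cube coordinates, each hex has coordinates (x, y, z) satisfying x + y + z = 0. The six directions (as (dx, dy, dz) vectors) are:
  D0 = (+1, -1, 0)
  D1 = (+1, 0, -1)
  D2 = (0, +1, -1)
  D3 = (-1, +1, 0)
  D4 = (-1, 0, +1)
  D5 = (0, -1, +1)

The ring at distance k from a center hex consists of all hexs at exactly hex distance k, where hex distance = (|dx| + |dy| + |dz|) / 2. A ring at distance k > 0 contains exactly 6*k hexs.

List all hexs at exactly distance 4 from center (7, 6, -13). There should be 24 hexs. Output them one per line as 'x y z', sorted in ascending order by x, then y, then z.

Walk ring at distance 4 from (7, 6, -13):
Start at center + D4*4 = (3, 6, -9)
  hex 0: (3, 6, -9)
  hex 1: (4, 5, -9)
  hex 2: (5, 4, -9)
  hex 3: (6, 3, -9)
  hex 4: (7, 2, -9)
  hex 5: (8, 2, -10)
  hex 6: (9, 2, -11)
  hex 7: (10, 2, -12)
  hex 8: (11, 2, -13)
  hex 9: (11, 3, -14)
  hex 10: (11, 4, -15)
  hex 11: (11, 5, -16)
  hex 12: (11, 6, -17)
  hex 13: (10, 7, -17)
  hex 14: (9, 8, -17)
  hex 15: (8, 9, -17)
  hex 16: (7, 10, -17)
  hex 17: (6, 10, -16)
  hex 18: (5, 10, -15)
  hex 19: (4, 10, -14)
  hex 20: (3, 10, -13)
  hex 21: (3, 9, -12)
  hex 22: (3, 8, -11)
  hex 23: (3, 7, -10)
Sorted: 24 hexes.

Answer: 3 6 -9
3 7 -10
3 8 -11
3 9 -12
3 10 -13
4 5 -9
4 10 -14
5 4 -9
5 10 -15
6 3 -9
6 10 -16
7 2 -9
7 10 -17
8 2 -10
8 9 -17
9 2 -11
9 8 -17
10 2 -12
10 7 -17
11 2 -13
11 3 -14
11 4 -15
11 5 -16
11 6 -17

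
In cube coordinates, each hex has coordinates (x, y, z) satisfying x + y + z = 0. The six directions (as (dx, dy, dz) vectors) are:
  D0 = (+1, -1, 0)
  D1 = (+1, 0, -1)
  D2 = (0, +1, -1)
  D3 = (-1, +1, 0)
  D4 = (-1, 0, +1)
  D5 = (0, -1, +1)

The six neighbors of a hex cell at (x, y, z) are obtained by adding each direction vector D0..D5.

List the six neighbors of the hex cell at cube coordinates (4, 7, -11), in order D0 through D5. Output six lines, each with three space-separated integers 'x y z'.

Center: (4, 7, -11). Add each direction:
  D0: (4, 7, -11) + (1, -1, 0) = (5, 6, -11)
  D1: (4, 7, -11) + (1, 0, -1) = (5, 7, -12)
  D2: (4, 7, -11) + (0, 1, -1) = (4, 8, -12)
  D3: (4, 7, -11) + (-1, 1, 0) = (3, 8, -11)
  D4: (4, 7, -11) + (-1, 0, 1) = (3, 7, -10)
  D5: (4, 7, -11) + (0, -1, 1) = (4, 6, -10)

Answer: 5 6 -11
5 7 -12
4 8 -12
3 8 -11
3 7 -10
4 6 -10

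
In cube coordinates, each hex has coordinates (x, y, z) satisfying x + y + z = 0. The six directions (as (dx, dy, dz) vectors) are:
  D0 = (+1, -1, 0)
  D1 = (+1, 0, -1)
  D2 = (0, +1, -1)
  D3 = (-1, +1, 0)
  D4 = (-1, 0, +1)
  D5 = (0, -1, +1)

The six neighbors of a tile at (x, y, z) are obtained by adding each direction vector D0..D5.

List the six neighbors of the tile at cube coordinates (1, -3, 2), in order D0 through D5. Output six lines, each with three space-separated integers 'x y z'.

Answer: 2 -4 2
2 -3 1
1 -2 1
0 -2 2
0 -3 3
1 -4 3

Derivation:
Center: (1, -3, 2). Add each direction:
  D0: (1, -3, 2) + (1, -1, 0) = (2, -4, 2)
  D1: (1, -3, 2) + (1, 0, -1) = (2, -3, 1)
  D2: (1, -3, 2) + (0, 1, -1) = (1, -2, 1)
  D3: (1, -3, 2) + (-1, 1, 0) = (0, -2, 2)
  D4: (1, -3, 2) + (-1, 0, 1) = (0, -3, 3)
  D5: (1, -3, 2) + (0, -1, 1) = (1, -4, 3)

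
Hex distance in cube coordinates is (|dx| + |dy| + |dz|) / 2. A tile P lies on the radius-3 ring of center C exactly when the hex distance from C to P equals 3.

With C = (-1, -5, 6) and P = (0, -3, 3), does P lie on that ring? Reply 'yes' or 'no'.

Answer: yes

Derivation:
|px - cx| = |0 - (-1)| = 1
|py - cy| = |-3 - (-5)| = 2
|pz - cz| = |3 - 6| = 3
distance = (1+2+3)/2 = 6/2 = 3
radius = 3; distance == radius -> yes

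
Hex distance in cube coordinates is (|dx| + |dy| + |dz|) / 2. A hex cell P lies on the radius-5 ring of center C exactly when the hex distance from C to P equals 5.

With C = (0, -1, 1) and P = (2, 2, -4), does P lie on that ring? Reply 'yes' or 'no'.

|px - cx| = |2 - 0| = 2
|py - cy| = |2 - (-1)| = 3
|pz - cz| = |-4 - 1| = 5
distance = (2+3+5)/2 = 10/2 = 5
radius = 5; distance == radius -> yes

Answer: yes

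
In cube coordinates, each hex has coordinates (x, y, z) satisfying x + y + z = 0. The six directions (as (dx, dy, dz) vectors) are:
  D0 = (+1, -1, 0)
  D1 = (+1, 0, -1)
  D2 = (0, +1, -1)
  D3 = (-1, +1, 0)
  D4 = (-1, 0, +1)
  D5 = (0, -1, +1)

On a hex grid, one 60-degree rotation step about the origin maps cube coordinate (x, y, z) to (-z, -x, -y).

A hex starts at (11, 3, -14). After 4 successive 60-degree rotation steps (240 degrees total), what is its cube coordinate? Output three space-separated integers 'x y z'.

Answer: -14 11 3

Derivation:
Start: (11, 3, -14)
Step 1: (11, 3, -14) -> (-(-14), -(11), -(3)) = (14, -11, -3)
Step 2: (14, -11, -3) -> (-(-3), -(14), -(-11)) = (3, -14, 11)
Step 3: (3, -14, 11) -> (-(11), -(3), -(-14)) = (-11, -3, 14)
Step 4: (-11, -3, 14) -> (-(14), -(-11), -(-3)) = (-14, 11, 3)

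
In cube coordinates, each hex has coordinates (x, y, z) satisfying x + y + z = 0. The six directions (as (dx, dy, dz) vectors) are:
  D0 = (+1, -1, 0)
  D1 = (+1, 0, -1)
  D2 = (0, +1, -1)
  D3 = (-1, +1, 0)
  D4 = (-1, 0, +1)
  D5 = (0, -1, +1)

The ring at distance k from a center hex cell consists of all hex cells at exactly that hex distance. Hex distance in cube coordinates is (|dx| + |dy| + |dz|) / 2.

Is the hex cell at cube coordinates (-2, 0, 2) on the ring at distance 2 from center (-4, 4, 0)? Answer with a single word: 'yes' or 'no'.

|px - cx| = |-2 - (-4)| = 2
|py - cy| = |0 - 4| = 4
|pz - cz| = |2 - 0| = 2
distance = (2+4+2)/2 = 8/2 = 4
radius = 2; distance != radius -> no

Answer: no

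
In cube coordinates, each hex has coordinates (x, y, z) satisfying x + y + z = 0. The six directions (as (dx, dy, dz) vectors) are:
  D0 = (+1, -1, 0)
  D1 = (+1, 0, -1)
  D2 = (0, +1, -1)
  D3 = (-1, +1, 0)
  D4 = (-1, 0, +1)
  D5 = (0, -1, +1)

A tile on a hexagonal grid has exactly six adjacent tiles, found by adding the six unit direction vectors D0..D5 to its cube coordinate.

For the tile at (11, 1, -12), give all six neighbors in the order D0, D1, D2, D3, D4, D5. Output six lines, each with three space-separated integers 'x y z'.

Center: (11, 1, -12). Add each direction:
  D0: (11, 1, -12) + (1, -1, 0) = (12, 0, -12)
  D1: (11, 1, -12) + (1, 0, -1) = (12, 1, -13)
  D2: (11, 1, -12) + (0, 1, -1) = (11, 2, -13)
  D3: (11, 1, -12) + (-1, 1, 0) = (10, 2, -12)
  D4: (11, 1, -12) + (-1, 0, 1) = (10, 1, -11)
  D5: (11, 1, -12) + (0, -1, 1) = (11, 0, -11)

Answer: 12 0 -12
12 1 -13
11 2 -13
10 2 -12
10 1 -11
11 0 -11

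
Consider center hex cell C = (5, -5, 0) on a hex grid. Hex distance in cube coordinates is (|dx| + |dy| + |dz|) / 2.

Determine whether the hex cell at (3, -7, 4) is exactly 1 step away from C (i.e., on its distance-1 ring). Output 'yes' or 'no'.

|px - cx| = |3 - 5| = 2
|py - cy| = |-7 - (-5)| = 2
|pz - cz| = |4 - 0| = 4
distance = (2+2+4)/2 = 8/2 = 4
radius = 1; distance != radius -> no

Answer: no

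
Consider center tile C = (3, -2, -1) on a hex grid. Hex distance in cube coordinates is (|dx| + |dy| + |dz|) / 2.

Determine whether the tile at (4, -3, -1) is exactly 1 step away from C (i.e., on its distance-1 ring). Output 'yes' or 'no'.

Answer: yes

Derivation:
|px - cx| = |4 - 3| = 1
|py - cy| = |-3 - (-2)| = 1
|pz - cz| = |-1 - (-1)| = 0
distance = (1+1+0)/2 = 2/2 = 1
radius = 1; distance == radius -> yes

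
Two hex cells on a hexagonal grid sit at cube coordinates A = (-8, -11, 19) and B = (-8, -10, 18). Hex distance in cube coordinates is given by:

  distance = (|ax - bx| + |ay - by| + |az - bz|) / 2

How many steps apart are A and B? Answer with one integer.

Answer: 1

Derivation:
|ax - bx| = |-8 - (-8)| = 0
|ay - by| = |-11 - (-10)| = 1
|az - bz| = |19 - 18| = 1
distance = (0 + 1 + 1) / 2 = 2 / 2 = 1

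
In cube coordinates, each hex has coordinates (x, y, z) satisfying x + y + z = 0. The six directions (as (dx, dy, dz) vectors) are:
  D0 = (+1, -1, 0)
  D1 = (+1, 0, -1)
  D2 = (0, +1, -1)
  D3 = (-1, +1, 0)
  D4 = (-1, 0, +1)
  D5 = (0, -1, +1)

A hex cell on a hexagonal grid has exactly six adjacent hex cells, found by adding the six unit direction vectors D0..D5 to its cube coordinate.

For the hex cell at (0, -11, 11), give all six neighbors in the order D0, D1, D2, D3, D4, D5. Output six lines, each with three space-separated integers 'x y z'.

Center: (0, -11, 11). Add each direction:
  D0: (0, -11, 11) + (1, -1, 0) = (1, -12, 11)
  D1: (0, -11, 11) + (1, 0, -1) = (1, -11, 10)
  D2: (0, -11, 11) + (0, 1, -1) = (0, -10, 10)
  D3: (0, -11, 11) + (-1, 1, 0) = (-1, -10, 11)
  D4: (0, -11, 11) + (-1, 0, 1) = (-1, -11, 12)
  D5: (0, -11, 11) + (0, -1, 1) = (0, -12, 12)

Answer: 1 -12 11
1 -11 10
0 -10 10
-1 -10 11
-1 -11 12
0 -12 12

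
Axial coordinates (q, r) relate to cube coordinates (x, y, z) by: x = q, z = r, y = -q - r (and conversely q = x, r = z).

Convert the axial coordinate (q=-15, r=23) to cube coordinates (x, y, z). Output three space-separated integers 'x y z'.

x = q = -15
z = r = 23
y = -x - z = -(-15) - (23) = -8

Answer: -15 -8 23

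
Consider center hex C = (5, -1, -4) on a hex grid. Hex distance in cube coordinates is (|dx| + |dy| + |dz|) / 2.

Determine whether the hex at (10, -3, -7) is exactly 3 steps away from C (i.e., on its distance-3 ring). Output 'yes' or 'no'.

Answer: no

Derivation:
|px - cx| = |10 - 5| = 5
|py - cy| = |-3 - (-1)| = 2
|pz - cz| = |-7 - (-4)| = 3
distance = (5+2+3)/2 = 10/2 = 5
radius = 3; distance != radius -> no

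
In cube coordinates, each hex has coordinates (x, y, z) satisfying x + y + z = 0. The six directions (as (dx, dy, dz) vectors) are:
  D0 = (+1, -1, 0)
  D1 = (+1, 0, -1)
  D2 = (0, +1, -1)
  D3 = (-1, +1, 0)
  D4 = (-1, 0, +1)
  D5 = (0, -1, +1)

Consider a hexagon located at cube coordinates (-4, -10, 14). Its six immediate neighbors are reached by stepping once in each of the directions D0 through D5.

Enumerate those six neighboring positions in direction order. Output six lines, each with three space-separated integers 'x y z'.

Answer: -3 -11 14
-3 -10 13
-4 -9 13
-5 -9 14
-5 -10 15
-4 -11 15

Derivation:
Center: (-4, -10, 14). Add each direction:
  D0: (-4, -10, 14) + (1, -1, 0) = (-3, -11, 14)
  D1: (-4, -10, 14) + (1, 0, -1) = (-3, -10, 13)
  D2: (-4, -10, 14) + (0, 1, -1) = (-4, -9, 13)
  D3: (-4, -10, 14) + (-1, 1, 0) = (-5, -9, 14)
  D4: (-4, -10, 14) + (-1, 0, 1) = (-5, -10, 15)
  D5: (-4, -10, 14) + (0, -1, 1) = (-4, -11, 15)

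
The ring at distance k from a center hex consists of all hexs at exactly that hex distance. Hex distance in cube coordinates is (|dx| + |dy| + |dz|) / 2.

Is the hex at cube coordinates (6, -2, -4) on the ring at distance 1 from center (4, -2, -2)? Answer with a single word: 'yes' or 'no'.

Answer: no

Derivation:
|px - cx| = |6 - 4| = 2
|py - cy| = |-2 - (-2)| = 0
|pz - cz| = |-4 - (-2)| = 2
distance = (2+0+2)/2 = 4/2 = 2
radius = 1; distance != radius -> no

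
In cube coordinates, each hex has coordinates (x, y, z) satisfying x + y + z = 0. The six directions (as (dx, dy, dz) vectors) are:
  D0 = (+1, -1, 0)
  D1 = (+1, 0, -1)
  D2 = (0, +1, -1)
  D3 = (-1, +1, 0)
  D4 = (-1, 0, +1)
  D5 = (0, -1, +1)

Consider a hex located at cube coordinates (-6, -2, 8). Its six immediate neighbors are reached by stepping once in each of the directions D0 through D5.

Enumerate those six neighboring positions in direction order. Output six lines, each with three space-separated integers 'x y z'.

Answer: -5 -3 8
-5 -2 7
-6 -1 7
-7 -1 8
-7 -2 9
-6 -3 9

Derivation:
Center: (-6, -2, 8). Add each direction:
  D0: (-6, -2, 8) + (1, -1, 0) = (-5, -3, 8)
  D1: (-6, -2, 8) + (1, 0, -1) = (-5, -2, 7)
  D2: (-6, -2, 8) + (0, 1, -1) = (-6, -1, 7)
  D3: (-6, -2, 8) + (-1, 1, 0) = (-7, -1, 8)
  D4: (-6, -2, 8) + (-1, 0, 1) = (-7, -2, 9)
  D5: (-6, -2, 8) + (0, -1, 1) = (-6, -3, 9)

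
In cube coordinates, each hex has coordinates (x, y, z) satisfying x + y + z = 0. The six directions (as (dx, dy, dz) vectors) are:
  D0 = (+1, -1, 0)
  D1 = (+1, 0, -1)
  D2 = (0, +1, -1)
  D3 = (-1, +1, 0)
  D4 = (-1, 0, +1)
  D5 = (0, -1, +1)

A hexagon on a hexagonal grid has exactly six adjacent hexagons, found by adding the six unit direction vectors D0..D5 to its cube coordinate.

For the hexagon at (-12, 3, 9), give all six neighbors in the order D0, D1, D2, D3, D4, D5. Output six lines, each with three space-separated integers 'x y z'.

Center: (-12, 3, 9). Add each direction:
  D0: (-12, 3, 9) + (1, -1, 0) = (-11, 2, 9)
  D1: (-12, 3, 9) + (1, 0, -1) = (-11, 3, 8)
  D2: (-12, 3, 9) + (0, 1, -1) = (-12, 4, 8)
  D3: (-12, 3, 9) + (-1, 1, 0) = (-13, 4, 9)
  D4: (-12, 3, 9) + (-1, 0, 1) = (-13, 3, 10)
  D5: (-12, 3, 9) + (0, -1, 1) = (-12, 2, 10)

Answer: -11 2 9
-11 3 8
-12 4 8
-13 4 9
-13 3 10
-12 2 10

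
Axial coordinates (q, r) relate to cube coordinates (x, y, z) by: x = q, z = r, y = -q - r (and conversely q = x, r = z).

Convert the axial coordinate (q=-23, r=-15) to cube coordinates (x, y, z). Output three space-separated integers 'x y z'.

Answer: -23 38 -15

Derivation:
x = q = -23
z = r = -15
y = -x - z = -(-23) - (-15) = 38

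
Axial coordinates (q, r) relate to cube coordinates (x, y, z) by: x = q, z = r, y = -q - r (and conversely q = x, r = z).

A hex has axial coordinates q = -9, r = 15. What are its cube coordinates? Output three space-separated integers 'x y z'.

Answer: -9 -6 15

Derivation:
x = q = -9
z = r = 15
y = -x - z = -(-9) - (15) = -6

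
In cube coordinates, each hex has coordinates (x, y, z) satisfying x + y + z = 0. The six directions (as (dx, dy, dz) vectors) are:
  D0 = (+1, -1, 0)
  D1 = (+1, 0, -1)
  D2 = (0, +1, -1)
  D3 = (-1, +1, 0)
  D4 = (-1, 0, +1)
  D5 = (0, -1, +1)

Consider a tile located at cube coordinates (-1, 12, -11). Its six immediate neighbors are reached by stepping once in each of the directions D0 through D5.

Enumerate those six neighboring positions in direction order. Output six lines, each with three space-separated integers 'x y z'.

Center: (-1, 12, -11). Add each direction:
  D0: (-1, 12, -11) + (1, -1, 0) = (0, 11, -11)
  D1: (-1, 12, -11) + (1, 0, -1) = (0, 12, -12)
  D2: (-1, 12, -11) + (0, 1, -1) = (-1, 13, -12)
  D3: (-1, 12, -11) + (-1, 1, 0) = (-2, 13, -11)
  D4: (-1, 12, -11) + (-1, 0, 1) = (-2, 12, -10)
  D5: (-1, 12, -11) + (0, -1, 1) = (-1, 11, -10)

Answer: 0 11 -11
0 12 -12
-1 13 -12
-2 13 -11
-2 12 -10
-1 11 -10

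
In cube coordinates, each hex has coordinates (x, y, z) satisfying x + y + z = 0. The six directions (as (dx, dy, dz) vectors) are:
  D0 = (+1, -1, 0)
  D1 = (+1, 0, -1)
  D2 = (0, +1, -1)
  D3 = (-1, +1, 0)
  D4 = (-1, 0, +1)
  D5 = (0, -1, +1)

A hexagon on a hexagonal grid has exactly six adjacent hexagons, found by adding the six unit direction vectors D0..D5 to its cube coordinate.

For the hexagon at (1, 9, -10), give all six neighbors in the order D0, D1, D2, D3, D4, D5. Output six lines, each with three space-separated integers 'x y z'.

Answer: 2 8 -10
2 9 -11
1 10 -11
0 10 -10
0 9 -9
1 8 -9

Derivation:
Center: (1, 9, -10). Add each direction:
  D0: (1, 9, -10) + (1, -1, 0) = (2, 8, -10)
  D1: (1, 9, -10) + (1, 0, -1) = (2, 9, -11)
  D2: (1, 9, -10) + (0, 1, -1) = (1, 10, -11)
  D3: (1, 9, -10) + (-1, 1, 0) = (0, 10, -10)
  D4: (1, 9, -10) + (-1, 0, 1) = (0, 9, -9)
  D5: (1, 9, -10) + (0, -1, 1) = (1, 8, -9)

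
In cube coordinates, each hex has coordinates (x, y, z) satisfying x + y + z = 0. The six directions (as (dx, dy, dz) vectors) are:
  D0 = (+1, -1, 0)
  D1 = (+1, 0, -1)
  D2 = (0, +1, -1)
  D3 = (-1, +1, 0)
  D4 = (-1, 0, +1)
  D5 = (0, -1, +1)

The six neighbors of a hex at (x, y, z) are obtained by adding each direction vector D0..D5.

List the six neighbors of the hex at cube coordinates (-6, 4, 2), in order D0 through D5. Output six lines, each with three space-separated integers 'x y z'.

Center: (-6, 4, 2). Add each direction:
  D0: (-6, 4, 2) + (1, -1, 0) = (-5, 3, 2)
  D1: (-6, 4, 2) + (1, 0, -1) = (-5, 4, 1)
  D2: (-6, 4, 2) + (0, 1, -1) = (-6, 5, 1)
  D3: (-6, 4, 2) + (-1, 1, 0) = (-7, 5, 2)
  D4: (-6, 4, 2) + (-1, 0, 1) = (-7, 4, 3)
  D5: (-6, 4, 2) + (0, -1, 1) = (-6, 3, 3)

Answer: -5 3 2
-5 4 1
-6 5 1
-7 5 2
-7 4 3
-6 3 3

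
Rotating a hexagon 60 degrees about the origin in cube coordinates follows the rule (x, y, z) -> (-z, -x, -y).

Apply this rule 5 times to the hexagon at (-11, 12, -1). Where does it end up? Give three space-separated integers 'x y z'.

Start: (-11, 12, -1)
Step 1: (-11, 12, -1) -> (-(-1), -(-11), -(12)) = (1, 11, -12)
Step 2: (1, 11, -12) -> (-(-12), -(1), -(11)) = (12, -1, -11)
Step 3: (12, -1, -11) -> (-(-11), -(12), -(-1)) = (11, -12, 1)
Step 4: (11, -12, 1) -> (-(1), -(11), -(-12)) = (-1, -11, 12)
Step 5: (-1, -11, 12) -> (-(12), -(-1), -(-11)) = (-12, 1, 11)

Answer: -12 1 11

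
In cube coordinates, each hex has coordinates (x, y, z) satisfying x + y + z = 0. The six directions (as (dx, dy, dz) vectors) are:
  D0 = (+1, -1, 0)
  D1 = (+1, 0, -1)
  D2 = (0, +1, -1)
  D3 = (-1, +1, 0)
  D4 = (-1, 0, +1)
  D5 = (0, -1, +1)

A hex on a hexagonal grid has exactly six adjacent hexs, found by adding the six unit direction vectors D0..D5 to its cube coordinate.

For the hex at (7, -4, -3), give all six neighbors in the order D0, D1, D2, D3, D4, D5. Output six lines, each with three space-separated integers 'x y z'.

Center: (7, -4, -3). Add each direction:
  D0: (7, -4, -3) + (1, -1, 0) = (8, -5, -3)
  D1: (7, -4, -3) + (1, 0, -1) = (8, -4, -4)
  D2: (7, -4, -3) + (0, 1, -1) = (7, -3, -4)
  D3: (7, -4, -3) + (-1, 1, 0) = (6, -3, -3)
  D4: (7, -4, -3) + (-1, 0, 1) = (6, -4, -2)
  D5: (7, -4, -3) + (0, -1, 1) = (7, -5, -2)

Answer: 8 -5 -3
8 -4 -4
7 -3 -4
6 -3 -3
6 -4 -2
7 -5 -2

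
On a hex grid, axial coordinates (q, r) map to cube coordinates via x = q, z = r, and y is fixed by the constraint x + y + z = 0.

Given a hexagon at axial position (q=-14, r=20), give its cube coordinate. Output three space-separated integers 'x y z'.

x = q = -14
z = r = 20
y = -x - z = -(-14) - (20) = -6

Answer: -14 -6 20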